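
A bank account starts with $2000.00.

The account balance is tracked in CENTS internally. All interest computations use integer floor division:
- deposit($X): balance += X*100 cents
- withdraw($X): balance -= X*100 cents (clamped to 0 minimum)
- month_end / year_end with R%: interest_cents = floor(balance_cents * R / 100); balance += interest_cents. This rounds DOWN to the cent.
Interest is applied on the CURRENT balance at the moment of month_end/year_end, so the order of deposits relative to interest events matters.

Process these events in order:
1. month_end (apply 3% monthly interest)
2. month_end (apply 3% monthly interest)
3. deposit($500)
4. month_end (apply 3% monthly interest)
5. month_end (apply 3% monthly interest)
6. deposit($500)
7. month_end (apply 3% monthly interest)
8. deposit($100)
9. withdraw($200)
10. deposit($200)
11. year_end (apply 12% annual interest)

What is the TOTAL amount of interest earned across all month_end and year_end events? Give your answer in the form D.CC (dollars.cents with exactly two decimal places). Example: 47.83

Answer: 797.48

Derivation:
After 1 (month_end (apply 3% monthly interest)): balance=$2060.00 total_interest=$60.00
After 2 (month_end (apply 3% monthly interest)): balance=$2121.80 total_interest=$121.80
After 3 (deposit($500)): balance=$2621.80 total_interest=$121.80
After 4 (month_end (apply 3% monthly interest)): balance=$2700.45 total_interest=$200.45
After 5 (month_end (apply 3% monthly interest)): balance=$2781.46 total_interest=$281.46
After 6 (deposit($500)): balance=$3281.46 total_interest=$281.46
After 7 (month_end (apply 3% monthly interest)): balance=$3379.90 total_interest=$379.90
After 8 (deposit($100)): balance=$3479.90 total_interest=$379.90
After 9 (withdraw($200)): balance=$3279.90 total_interest=$379.90
After 10 (deposit($200)): balance=$3479.90 total_interest=$379.90
After 11 (year_end (apply 12% annual interest)): balance=$3897.48 total_interest=$797.48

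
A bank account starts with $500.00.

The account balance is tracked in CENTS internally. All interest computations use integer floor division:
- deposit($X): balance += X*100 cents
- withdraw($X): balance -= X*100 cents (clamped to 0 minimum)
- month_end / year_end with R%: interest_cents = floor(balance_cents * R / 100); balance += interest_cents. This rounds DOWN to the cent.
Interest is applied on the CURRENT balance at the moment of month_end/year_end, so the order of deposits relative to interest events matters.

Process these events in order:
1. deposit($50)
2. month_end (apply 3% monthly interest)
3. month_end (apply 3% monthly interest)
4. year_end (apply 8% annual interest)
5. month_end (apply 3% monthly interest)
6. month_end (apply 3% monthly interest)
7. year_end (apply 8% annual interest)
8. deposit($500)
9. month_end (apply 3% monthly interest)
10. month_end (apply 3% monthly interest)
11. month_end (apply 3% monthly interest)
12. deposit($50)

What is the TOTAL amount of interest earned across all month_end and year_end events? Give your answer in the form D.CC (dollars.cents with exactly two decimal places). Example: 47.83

After 1 (deposit($50)): balance=$550.00 total_interest=$0.00
After 2 (month_end (apply 3% monthly interest)): balance=$566.50 total_interest=$16.50
After 3 (month_end (apply 3% monthly interest)): balance=$583.49 total_interest=$33.49
After 4 (year_end (apply 8% annual interest)): balance=$630.16 total_interest=$80.16
After 5 (month_end (apply 3% monthly interest)): balance=$649.06 total_interest=$99.06
After 6 (month_end (apply 3% monthly interest)): balance=$668.53 total_interest=$118.53
After 7 (year_end (apply 8% annual interest)): balance=$722.01 total_interest=$172.01
After 8 (deposit($500)): balance=$1222.01 total_interest=$172.01
After 9 (month_end (apply 3% monthly interest)): balance=$1258.67 total_interest=$208.67
After 10 (month_end (apply 3% monthly interest)): balance=$1296.43 total_interest=$246.43
After 11 (month_end (apply 3% monthly interest)): balance=$1335.32 total_interest=$285.32
After 12 (deposit($50)): balance=$1385.32 total_interest=$285.32

Answer: 285.32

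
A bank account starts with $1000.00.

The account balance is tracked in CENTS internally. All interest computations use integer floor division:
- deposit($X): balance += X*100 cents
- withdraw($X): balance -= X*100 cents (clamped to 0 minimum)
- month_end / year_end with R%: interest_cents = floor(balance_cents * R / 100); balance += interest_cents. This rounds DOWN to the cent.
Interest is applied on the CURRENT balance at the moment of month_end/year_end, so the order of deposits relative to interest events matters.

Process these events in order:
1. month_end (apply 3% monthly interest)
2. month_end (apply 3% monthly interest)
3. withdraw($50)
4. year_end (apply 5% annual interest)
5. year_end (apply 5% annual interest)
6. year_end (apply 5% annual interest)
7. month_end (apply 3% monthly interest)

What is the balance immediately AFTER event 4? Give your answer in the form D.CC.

After 1 (month_end (apply 3% monthly interest)): balance=$1030.00 total_interest=$30.00
After 2 (month_end (apply 3% monthly interest)): balance=$1060.90 total_interest=$60.90
After 3 (withdraw($50)): balance=$1010.90 total_interest=$60.90
After 4 (year_end (apply 5% annual interest)): balance=$1061.44 total_interest=$111.44

Answer: 1061.44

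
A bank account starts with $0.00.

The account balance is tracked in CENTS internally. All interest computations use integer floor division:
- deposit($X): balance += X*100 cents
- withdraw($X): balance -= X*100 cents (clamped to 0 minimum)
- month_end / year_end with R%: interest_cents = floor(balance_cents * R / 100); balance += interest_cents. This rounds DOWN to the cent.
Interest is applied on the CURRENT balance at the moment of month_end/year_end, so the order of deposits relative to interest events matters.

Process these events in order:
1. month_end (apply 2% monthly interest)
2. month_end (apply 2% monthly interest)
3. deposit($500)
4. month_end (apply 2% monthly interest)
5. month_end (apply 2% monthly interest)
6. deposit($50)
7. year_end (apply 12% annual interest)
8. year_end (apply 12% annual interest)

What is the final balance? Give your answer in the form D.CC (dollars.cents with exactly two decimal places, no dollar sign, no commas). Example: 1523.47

Answer: 715.25

Derivation:
After 1 (month_end (apply 2% monthly interest)): balance=$0.00 total_interest=$0.00
After 2 (month_end (apply 2% monthly interest)): balance=$0.00 total_interest=$0.00
After 3 (deposit($500)): balance=$500.00 total_interest=$0.00
After 4 (month_end (apply 2% monthly interest)): balance=$510.00 total_interest=$10.00
After 5 (month_end (apply 2% monthly interest)): balance=$520.20 total_interest=$20.20
After 6 (deposit($50)): balance=$570.20 total_interest=$20.20
After 7 (year_end (apply 12% annual interest)): balance=$638.62 total_interest=$88.62
After 8 (year_end (apply 12% annual interest)): balance=$715.25 total_interest=$165.25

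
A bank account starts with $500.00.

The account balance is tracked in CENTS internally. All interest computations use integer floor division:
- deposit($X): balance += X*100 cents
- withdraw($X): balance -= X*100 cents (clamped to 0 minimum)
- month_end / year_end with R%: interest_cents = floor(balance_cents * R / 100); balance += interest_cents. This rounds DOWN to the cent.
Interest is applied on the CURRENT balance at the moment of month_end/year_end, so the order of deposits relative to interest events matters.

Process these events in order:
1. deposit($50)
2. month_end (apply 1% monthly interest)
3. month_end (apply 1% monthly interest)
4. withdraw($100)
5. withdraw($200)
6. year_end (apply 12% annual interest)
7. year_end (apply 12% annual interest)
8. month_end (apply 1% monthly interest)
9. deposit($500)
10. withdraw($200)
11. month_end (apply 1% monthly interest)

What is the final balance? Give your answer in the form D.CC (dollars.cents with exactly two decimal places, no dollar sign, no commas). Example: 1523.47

Answer: 637.02

Derivation:
After 1 (deposit($50)): balance=$550.00 total_interest=$0.00
After 2 (month_end (apply 1% monthly interest)): balance=$555.50 total_interest=$5.50
After 3 (month_end (apply 1% monthly interest)): balance=$561.05 total_interest=$11.05
After 4 (withdraw($100)): balance=$461.05 total_interest=$11.05
After 5 (withdraw($200)): balance=$261.05 total_interest=$11.05
After 6 (year_end (apply 12% annual interest)): balance=$292.37 total_interest=$42.37
After 7 (year_end (apply 12% annual interest)): balance=$327.45 total_interest=$77.45
After 8 (month_end (apply 1% monthly interest)): balance=$330.72 total_interest=$80.72
After 9 (deposit($500)): balance=$830.72 total_interest=$80.72
After 10 (withdraw($200)): balance=$630.72 total_interest=$80.72
After 11 (month_end (apply 1% monthly interest)): balance=$637.02 total_interest=$87.02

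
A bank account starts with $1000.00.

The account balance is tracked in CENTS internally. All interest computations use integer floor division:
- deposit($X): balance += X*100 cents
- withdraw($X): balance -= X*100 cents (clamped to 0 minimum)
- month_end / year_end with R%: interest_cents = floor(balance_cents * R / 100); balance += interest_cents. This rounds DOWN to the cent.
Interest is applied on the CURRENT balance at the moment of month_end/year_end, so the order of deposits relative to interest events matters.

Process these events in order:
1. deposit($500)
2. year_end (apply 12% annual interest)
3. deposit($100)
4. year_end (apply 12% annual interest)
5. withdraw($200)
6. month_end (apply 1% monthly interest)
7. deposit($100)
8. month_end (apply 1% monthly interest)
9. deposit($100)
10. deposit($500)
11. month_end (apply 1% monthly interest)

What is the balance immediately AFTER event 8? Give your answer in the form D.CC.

Answer: 1930.64

Derivation:
After 1 (deposit($500)): balance=$1500.00 total_interest=$0.00
After 2 (year_end (apply 12% annual interest)): balance=$1680.00 total_interest=$180.00
After 3 (deposit($100)): balance=$1780.00 total_interest=$180.00
After 4 (year_end (apply 12% annual interest)): balance=$1993.60 total_interest=$393.60
After 5 (withdraw($200)): balance=$1793.60 total_interest=$393.60
After 6 (month_end (apply 1% monthly interest)): balance=$1811.53 total_interest=$411.53
After 7 (deposit($100)): balance=$1911.53 total_interest=$411.53
After 8 (month_end (apply 1% monthly interest)): balance=$1930.64 total_interest=$430.64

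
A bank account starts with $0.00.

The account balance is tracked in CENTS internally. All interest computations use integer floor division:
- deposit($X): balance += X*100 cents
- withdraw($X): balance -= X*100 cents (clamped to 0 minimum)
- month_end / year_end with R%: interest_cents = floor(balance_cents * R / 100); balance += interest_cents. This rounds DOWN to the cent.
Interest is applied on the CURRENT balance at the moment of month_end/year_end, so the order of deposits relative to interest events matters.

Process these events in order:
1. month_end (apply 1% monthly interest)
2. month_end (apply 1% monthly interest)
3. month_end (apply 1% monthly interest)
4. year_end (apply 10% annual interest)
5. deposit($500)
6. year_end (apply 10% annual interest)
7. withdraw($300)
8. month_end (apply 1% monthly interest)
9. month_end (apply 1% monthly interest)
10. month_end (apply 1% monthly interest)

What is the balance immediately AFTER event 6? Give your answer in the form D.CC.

Answer: 550.00

Derivation:
After 1 (month_end (apply 1% monthly interest)): balance=$0.00 total_interest=$0.00
After 2 (month_end (apply 1% monthly interest)): balance=$0.00 total_interest=$0.00
After 3 (month_end (apply 1% monthly interest)): balance=$0.00 total_interest=$0.00
After 4 (year_end (apply 10% annual interest)): balance=$0.00 total_interest=$0.00
After 5 (deposit($500)): balance=$500.00 total_interest=$0.00
After 6 (year_end (apply 10% annual interest)): balance=$550.00 total_interest=$50.00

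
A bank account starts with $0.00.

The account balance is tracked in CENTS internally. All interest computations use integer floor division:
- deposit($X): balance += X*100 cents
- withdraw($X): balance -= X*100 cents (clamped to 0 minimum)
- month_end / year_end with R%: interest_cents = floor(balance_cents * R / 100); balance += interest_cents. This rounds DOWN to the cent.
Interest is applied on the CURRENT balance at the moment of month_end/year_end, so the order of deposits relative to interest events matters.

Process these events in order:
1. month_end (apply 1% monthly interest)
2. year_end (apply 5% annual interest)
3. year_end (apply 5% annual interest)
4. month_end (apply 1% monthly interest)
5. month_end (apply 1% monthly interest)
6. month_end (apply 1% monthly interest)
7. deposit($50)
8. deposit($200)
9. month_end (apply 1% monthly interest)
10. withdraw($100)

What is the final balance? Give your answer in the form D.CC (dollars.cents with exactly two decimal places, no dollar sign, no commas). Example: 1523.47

After 1 (month_end (apply 1% monthly interest)): balance=$0.00 total_interest=$0.00
After 2 (year_end (apply 5% annual interest)): balance=$0.00 total_interest=$0.00
After 3 (year_end (apply 5% annual interest)): balance=$0.00 total_interest=$0.00
After 4 (month_end (apply 1% monthly interest)): balance=$0.00 total_interest=$0.00
After 5 (month_end (apply 1% monthly interest)): balance=$0.00 total_interest=$0.00
After 6 (month_end (apply 1% monthly interest)): balance=$0.00 total_interest=$0.00
After 7 (deposit($50)): balance=$50.00 total_interest=$0.00
After 8 (deposit($200)): balance=$250.00 total_interest=$0.00
After 9 (month_end (apply 1% monthly interest)): balance=$252.50 total_interest=$2.50
After 10 (withdraw($100)): balance=$152.50 total_interest=$2.50

Answer: 152.50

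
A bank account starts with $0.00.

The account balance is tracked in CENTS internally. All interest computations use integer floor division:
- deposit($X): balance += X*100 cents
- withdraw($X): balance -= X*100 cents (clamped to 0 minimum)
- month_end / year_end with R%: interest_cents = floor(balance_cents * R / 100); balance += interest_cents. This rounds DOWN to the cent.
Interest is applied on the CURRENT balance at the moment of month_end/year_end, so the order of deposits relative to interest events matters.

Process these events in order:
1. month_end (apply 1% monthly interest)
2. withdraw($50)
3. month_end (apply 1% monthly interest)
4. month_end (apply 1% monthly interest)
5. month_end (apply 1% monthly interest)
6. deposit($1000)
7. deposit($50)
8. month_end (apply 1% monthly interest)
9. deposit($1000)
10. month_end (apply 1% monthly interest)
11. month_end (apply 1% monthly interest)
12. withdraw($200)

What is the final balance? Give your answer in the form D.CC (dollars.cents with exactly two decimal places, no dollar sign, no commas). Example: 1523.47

Answer: 1901.91

Derivation:
After 1 (month_end (apply 1% monthly interest)): balance=$0.00 total_interest=$0.00
After 2 (withdraw($50)): balance=$0.00 total_interest=$0.00
After 3 (month_end (apply 1% monthly interest)): balance=$0.00 total_interest=$0.00
After 4 (month_end (apply 1% monthly interest)): balance=$0.00 total_interest=$0.00
After 5 (month_end (apply 1% monthly interest)): balance=$0.00 total_interest=$0.00
After 6 (deposit($1000)): balance=$1000.00 total_interest=$0.00
After 7 (deposit($50)): balance=$1050.00 total_interest=$0.00
After 8 (month_end (apply 1% monthly interest)): balance=$1060.50 total_interest=$10.50
After 9 (deposit($1000)): balance=$2060.50 total_interest=$10.50
After 10 (month_end (apply 1% monthly interest)): balance=$2081.10 total_interest=$31.10
After 11 (month_end (apply 1% monthly interest)): balance=$2101.91 total_interest=$51.91
After 12 (withdraw($200)): balance=$1901.91 total_interest=$51.91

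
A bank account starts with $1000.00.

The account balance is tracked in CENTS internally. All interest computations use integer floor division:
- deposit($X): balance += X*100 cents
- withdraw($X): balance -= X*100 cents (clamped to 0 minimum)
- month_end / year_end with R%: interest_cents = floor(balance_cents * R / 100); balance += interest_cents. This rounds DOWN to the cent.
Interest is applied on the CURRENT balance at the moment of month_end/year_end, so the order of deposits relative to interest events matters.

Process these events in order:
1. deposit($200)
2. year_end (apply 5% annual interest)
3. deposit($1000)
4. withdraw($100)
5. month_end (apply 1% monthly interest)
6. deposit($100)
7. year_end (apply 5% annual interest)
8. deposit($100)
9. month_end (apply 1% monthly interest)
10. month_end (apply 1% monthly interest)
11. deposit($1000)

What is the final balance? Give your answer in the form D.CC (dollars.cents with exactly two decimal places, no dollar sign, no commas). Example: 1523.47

Answer: 3545.83

Derivation:
After 1 (deposit($200)): balance=$1200.00 total_interest=$0.00
After 2 (year_end (apply 5% annual interest)): balance=$1260.00 total_interest=$60.00
After 3 (deposit($1000)): balance=$2260.00 total_interest=$60.00
After 4 (withdraw($100)): balance=$2160.00 total_interest=$60.00
After 5 (month_end (apply 1% monthly interest)): balance=$2181.60 total_interest=$81.60
After 6 (deposit($100)): balance=$2281.60 total_interest=$81.60
After 7 (year_end (apply 5% annual interest)): balance=$2395.68 total_interest=$195.68
After 8 (deposit($100)): balance=$2495.68 total_interest=$195.68
After 9 (month_end (apply 1% monthly interest)): balance=$2520.63 total_interest=$220.63
After 10 (month_end (apply 1% monthly interest)): balance=$2545.83 total_interest=$245.83
After 11 (deposit($1000)): balance=$3545.83 total_interest=$245.83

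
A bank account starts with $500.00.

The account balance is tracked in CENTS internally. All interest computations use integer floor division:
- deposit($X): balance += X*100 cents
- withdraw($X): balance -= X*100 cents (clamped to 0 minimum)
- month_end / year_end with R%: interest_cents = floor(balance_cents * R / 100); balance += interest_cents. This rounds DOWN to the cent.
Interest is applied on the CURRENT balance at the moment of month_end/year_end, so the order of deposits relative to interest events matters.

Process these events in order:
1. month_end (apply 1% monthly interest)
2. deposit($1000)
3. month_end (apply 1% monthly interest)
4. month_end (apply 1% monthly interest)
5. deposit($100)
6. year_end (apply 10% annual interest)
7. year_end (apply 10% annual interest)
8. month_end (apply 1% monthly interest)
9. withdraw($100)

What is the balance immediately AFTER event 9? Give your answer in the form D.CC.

Answer: 1898.42

Derivation:
After 1 (month_end (apply 1% monthly interest)): balance=$505.00 total_interest=$5.00
After 2 (deposit($1000)): balance=$1505.00 total_interest=$5.00
After 3 (month_end (apply 1% monthly interest)): balance=$1520.05 total_interest=$20.05
After 4 (month_end (apply 1% monthly interest)): balance=$1535.25 total_interest=$35.25
After 5 (deposit($100)): balance=$1635.25 total_interest=$35.25
After 6 (year_end (apply 10% annual interest)): balance=$1798.77 total_interest=$198.77
After 7 (year_end (apply 10% annual interest)): balance=$1978.64 total_interest=$378.64
After 8 (month_end (apply 1% monthly interest)): balance=$1998.42 total_interest=$398.42
After 9 (withdraw($100)): balance=$1898.42 total_interest=$398.42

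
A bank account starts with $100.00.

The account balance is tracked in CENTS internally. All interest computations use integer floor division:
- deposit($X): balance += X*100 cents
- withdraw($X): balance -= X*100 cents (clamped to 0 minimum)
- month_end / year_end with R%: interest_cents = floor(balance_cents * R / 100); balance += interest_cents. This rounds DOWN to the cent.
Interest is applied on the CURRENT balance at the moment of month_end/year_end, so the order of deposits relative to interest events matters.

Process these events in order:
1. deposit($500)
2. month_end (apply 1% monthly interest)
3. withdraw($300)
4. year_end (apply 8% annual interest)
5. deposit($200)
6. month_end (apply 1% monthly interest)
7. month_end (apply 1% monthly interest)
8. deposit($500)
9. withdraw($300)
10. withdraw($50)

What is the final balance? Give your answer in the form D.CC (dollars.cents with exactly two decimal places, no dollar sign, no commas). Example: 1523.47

Answer: 691.13

Derivation:
After 1 (deposit($500)): balance=$600.00 total_interest=$0.00
After 2 (month_end (apply 1% monthly interest)): balance=$606.00 total_interest=$6.00
After 3 (withdraw($300)): balance=$306.00 total_interest=$6.00
After 4 (year_end (apply 8% annual interest)): balance=$330.48 total_interest=$30.48
After 5 (deposit($200)): balance=$530.48 total_interest=$30.48
After 6 (month_end (apply 1% monthly interest)): balance=$535.78 total_interest=$35.78
After 7 (month_end (apply 1% monthly interest)): balance=$541.13 total_interest=$41.13
After 8 (deposit($500)): balance=$1041.13 total_interest=$41.13
After 9 (withdraw($300)): balance=$741.13 total_interest=$41.13
After 10 (withdraw($50)): balance=$691.13 total_interest=$41.13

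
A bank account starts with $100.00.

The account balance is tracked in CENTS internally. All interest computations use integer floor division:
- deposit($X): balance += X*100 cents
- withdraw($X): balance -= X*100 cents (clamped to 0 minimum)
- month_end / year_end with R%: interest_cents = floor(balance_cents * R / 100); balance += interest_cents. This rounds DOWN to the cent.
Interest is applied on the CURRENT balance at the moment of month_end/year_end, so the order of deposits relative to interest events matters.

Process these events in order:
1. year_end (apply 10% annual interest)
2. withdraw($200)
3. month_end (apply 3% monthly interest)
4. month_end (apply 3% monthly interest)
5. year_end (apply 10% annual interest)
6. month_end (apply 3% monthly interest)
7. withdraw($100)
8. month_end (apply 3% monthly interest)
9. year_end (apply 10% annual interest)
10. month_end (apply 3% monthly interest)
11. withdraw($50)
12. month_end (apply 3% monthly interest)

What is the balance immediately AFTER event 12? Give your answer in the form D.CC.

Answer: 0.00

Derivation:
After 1 (year_end (apply 10% annual interest)): balance=$110.00 total_interest=$10.00
After 2 (withdraw($200)): balance=$0.00 total_interest=$10.00
After 3 (month_end (apply 3% monthly interest)): balance=$0.00 total_interest=$10.00
After 4 (month_end (apply 3% monthly interest)): balance=$0.00 total_interest=$10.00
After 5 (year_end (apply 10% annual interest)): balance=$0.00 total_interest=$10.00
After 6 (month_end (apply 3% monthly interest)): balance=$0.00 total_interest=$10.00
After 7 (withdraw($100)): balance=$0.00 total_interest=$10.00
After 8 (month_end (apply 3% monthly interest)): balance=$0.00 total_interest=$10.00
After 9 (year_end (apply 10% annual interest)): balance=$0.00 total_interest=$10.00
After 10 (month_end (apply 3% monthly interest)): balance=$0.00 total_interest=$10.00
After 11 (withdraw($50)): balance=$0.00 total_interest=$10.00
After 12 (month_end (apply 3% monthly interest)): balance=$0.00 total_interest=$10.00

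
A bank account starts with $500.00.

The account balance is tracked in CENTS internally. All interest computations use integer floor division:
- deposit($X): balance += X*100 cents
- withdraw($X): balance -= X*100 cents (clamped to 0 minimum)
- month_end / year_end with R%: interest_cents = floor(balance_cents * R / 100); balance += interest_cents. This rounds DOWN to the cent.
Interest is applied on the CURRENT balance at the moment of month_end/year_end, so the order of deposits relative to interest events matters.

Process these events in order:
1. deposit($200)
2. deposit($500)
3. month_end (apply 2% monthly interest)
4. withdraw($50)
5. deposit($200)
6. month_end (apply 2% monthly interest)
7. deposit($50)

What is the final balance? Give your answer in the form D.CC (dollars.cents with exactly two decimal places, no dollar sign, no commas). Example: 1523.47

Answer: 1451.48

Derivation:
After 1 (deposit($200)): balance=$700.00 total_interest=$0.00
After 2 (deposit($500)): balance=$1200.00 total_interest=$0.00
After 3 (month_end (apply 2% monthly interest)): balance=$1224.00 total_interest=$24.00
After 4 (withdraw($50)): balance=$1174.00 total_interest=$24.00
After 5 (deposit($200)): balance=$1374.00 total_interest=$24.00
After 6 (month_end (apply 2% monthly interest)): balance=$1401.48 total_interest=$51.48
After 7 (deposit($50)): balance=$1451.48 total_interest=$51.48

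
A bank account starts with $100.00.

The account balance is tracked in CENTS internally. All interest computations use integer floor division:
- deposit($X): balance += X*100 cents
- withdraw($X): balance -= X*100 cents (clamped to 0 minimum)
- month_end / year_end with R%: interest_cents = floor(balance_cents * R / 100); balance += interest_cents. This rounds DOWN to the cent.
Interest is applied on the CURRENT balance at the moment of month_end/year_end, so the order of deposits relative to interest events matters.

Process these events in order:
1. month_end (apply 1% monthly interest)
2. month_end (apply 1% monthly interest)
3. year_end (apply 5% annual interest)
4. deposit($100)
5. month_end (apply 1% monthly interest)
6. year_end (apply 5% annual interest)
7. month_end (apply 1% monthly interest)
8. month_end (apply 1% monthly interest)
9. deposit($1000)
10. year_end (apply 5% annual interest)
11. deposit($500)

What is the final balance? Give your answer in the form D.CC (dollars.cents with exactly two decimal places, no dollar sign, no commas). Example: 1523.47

After 1 (month_end (apply 1% monthly interest)): balance=$101.00 total_interest=$1.00
After 2 (month_end (apply 1% monthly interest)): balance=$102.01 total_interest=$2.01
After 3 (year_end (apply 5% annual interest)): balance=$107.11 total_interest=$7.11
After 4 (deposit($100)): balance=$207.11 total_interest=$7.11
After 5 (month_end (apply 1% monthly interest)): balance=$209.18 total_interest=$9.18
After 6 (year_end (apply 5% annual interest)): balance=$219.63 total_interest=$19.63
After 7 (month_end (apply 1% monthly interest)): balance=$221.82 total_interest=$21.82
After 8 (month_end (apply 1% monthly interest)): balance=$224.03 total_interest=$24.03
After 9 (deposit($1000)): balance=$1224.03 total_interest=$24.03
After 10 (year_end (apply 5% annual interest)): balance=$1285.23 total_interest=$85.23
After 11 (deposit($500)): balance=$1785.23 total_interest=$85.23

Answer: 1785.23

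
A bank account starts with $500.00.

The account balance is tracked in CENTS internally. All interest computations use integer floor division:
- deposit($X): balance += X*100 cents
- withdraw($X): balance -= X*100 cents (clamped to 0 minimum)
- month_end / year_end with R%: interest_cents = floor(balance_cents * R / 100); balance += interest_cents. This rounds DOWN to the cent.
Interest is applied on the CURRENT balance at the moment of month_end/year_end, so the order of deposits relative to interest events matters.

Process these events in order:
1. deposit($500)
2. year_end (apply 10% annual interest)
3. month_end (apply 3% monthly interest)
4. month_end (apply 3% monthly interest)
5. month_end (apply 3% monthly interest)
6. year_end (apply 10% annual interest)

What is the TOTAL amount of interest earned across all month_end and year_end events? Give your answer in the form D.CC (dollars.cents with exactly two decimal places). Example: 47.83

Answer: 322.18

Derivation:
After 1 (deposit($500)): balance=$1000.00 total_interest=$0.00
After 2 (year_end (apply 10% annual interest)): balance=$1100.00 total_interest=$100.00
After 3 (month_end (apply 3% monthly interest)): balance=$1133.00 total_interest=$133.00
After 4 (month_end (apply 3% monthly interest)): balance=$1166.99 total_interest=$166.99
After 5 (month_end (apply 3% monthly interest)): balance=$1201.99 total_interest=$201.99
After 6 (year_end (apply 10% annual interest)): balance=$1322.18 total_interest=$322.18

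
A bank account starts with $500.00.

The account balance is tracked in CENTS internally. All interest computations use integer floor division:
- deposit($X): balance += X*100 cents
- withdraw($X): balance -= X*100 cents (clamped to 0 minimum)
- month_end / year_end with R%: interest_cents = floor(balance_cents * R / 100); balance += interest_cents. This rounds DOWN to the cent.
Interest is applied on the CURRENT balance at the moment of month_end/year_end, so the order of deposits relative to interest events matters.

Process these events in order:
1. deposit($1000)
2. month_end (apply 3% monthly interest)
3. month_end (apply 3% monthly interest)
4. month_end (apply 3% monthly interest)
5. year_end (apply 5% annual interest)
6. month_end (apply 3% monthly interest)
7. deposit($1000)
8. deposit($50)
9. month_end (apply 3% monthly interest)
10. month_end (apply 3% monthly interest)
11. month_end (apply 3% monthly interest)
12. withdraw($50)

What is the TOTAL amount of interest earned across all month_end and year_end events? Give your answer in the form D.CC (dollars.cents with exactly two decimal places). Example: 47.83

Answer: 534.40

Derivation:
After 1 (deposit($1000)): balance=$1500.00 total_interest=$0.00
After 2 (month_end (apply 3% monthly interest)): balance=$1545.00 total_interest=$45.00
After 3 (month_end (apply 3% monthly interest)): balance=$1591.35 total_interest=$91.35
After 4 (month_end (apply 3% monthly interest)): balance=$1639.09 total_interest=$139.09
After 5 (year_end (apply 5% annual interest)): balance=$1721.04 total_interest=$221.04
After 6 (month_end (apply 3% monthly interest)): balance=$1772.67 total_interest=$272.67
After 7 (deposit($1000)): balance=$2772.67 total_interest=$272.67
After 8 (deposit($50)): balance=$2822.67 total_interest=$272.67
After 9 (month_end (apply 3% monthly interest)): balance=$2907.35 total_interest=$357.35
After 10 (month_end (apply 3% monthly interest)): balance=$2994.57 total_interest=$444.57
After 11 (month_end (apply 3% monthly interest)): balance=$3084.40 total_interest=$534.40
After 12 (withdraw($50)): balance=$3034.40 total_interest=$534.40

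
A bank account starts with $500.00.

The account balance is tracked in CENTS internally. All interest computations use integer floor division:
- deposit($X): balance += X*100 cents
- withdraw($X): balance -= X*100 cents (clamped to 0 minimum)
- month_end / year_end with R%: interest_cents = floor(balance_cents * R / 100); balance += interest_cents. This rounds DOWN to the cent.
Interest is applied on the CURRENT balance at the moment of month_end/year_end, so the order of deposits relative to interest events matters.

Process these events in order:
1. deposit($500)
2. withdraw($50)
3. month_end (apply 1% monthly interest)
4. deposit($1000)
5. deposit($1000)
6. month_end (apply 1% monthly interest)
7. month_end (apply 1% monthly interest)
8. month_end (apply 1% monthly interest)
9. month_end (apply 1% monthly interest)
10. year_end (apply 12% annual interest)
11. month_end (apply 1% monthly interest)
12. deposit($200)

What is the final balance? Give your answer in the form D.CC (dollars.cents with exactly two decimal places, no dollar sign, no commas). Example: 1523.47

Answer: 3683.69

Derivation:
After 1 (deposit($500)): balance=$1000.00 total_interest=$0.00
After 2 (withdraw($50)): balance=$950.00 total_interest=$0.00
After 3 (month_end (apply 1% monthly interest)): balance=$959.50 total_interest=$9.50
After 4 (deposit($1000)): balance=$1959.50 total_interest=$9.50
After 5 (deposit($1000)): balance=$2959.50 total_interest=$9.50
After 6 (month_end (apply 1% monthly interest)): balance=$2989.09 total_interest=$39.09
After 7 (month_end (apply 1% monthly interest)): balance=$3018.98 total_interest=$68.98
After 8 (month_end (apply 1% monthly interest)): balance=$3049.16 total_interest=$99.16
After 9 (month_end (apply 1% monthly interest)): balance=$3079.65 total_interest=$129.65
After 10 (year_end (apply 12% annual interest)): balance=$3449.20 total_interest=$499.20
After 11 (month_end (apply 1% monthly interest)): balance=$3483.69 total_interest=$533.69
After 12 (deposit($200)): balance=$3683.69 total_interest=$533.69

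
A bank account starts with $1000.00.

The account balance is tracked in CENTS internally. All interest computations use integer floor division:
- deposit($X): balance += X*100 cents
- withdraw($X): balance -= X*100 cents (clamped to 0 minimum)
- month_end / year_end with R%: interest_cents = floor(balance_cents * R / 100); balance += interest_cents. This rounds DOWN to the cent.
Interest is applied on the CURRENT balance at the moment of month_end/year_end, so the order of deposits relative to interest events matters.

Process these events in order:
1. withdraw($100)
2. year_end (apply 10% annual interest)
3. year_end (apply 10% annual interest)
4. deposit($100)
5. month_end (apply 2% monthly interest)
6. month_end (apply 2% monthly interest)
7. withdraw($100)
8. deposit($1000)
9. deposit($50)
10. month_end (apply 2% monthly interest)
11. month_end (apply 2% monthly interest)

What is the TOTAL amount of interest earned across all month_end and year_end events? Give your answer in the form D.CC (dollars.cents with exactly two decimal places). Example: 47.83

After 1 (withdraw($100)): balance=$900.00 total_interest=$0.00
After 2 (year_end (apply 10% annual interest)): balance=$990.00 total_interest=$90.00
After 3 (year_end (apply 10% annual interest)): balance=$1089.00 total_interest=$189.00
After 4 (deposit($100)): balance=$1189.00 total_interest=$189.00
After 5 (month_end (apply 2% monthly interest)): balance=$1212.78 total_interest=$212.78
After 6 (month_end (apply 2% monthly interest)): balance=$1237.03 total_interest=$237.03
After 7 (withdraw($100)): balance=$1137.03 total_interest=$237.03
After 8 (deposit($1000)): balance=$2137.03 total_interest=$237.03
After 9 (deposit($50)): balance=$2187.03 total_interest=$237.03
After 10 (month_end (apply 2% monthly interest)): balance=$2230.77 total_interest=$280.77
After 11 (month_end (apply 2% monthly interest)): balance=$2275.38 total_interest=$325.38

Answer: 325.38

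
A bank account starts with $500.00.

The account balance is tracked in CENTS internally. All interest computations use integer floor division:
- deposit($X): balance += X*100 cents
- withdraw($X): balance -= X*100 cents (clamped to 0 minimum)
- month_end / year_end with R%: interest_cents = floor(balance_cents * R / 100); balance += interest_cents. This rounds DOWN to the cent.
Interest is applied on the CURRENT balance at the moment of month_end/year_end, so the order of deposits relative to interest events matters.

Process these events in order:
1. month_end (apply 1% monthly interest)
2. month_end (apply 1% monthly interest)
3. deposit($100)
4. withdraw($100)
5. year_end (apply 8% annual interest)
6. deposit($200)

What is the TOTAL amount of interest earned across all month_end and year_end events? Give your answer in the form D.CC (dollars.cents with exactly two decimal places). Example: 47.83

After 1 (month_end (apply 1% monthly interest)): balance=$505.00 total_interest=$5.00
After 2 (month_end (apply 1% monthly interest)): balance=$510.05 total_interest=$10.05
After 3 (deposit($100)): balance=$610.05 total_interest=$10.05
After 4 (withdraw($100)): balance=$510.05 total_interest=$10.05
After 5 (year_end (apply 8% annual interest)): balance=$550.85 total_interest=$50.85
After 6 (deposit($200)): balance=$750.85 total_interest=$50.85

Answer: 50.85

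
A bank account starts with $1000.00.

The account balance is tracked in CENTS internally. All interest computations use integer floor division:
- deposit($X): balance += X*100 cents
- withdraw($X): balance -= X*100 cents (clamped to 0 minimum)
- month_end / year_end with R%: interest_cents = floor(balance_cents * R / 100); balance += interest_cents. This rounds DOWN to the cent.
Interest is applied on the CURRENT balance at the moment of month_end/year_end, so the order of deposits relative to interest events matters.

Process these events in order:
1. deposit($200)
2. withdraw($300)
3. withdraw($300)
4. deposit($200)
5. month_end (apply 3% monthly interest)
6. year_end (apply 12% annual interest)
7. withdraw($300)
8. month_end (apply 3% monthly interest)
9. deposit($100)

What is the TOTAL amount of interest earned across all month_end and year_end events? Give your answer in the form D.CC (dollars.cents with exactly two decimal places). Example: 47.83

Answer: 141.56

Derivation:
After 1 (deposit($200)): balance=$1200.00 total_interest=$0.00
After 2 (withdraw($300)): balance=$900.00 total_interest=$0.00
After 3 (withdraw($300)): balance=$600.00 total_interest=$0.00
After 4 (deposit($200)): balance=$800.00 total_interest=$0.00
After 5 (month_end (apply 3% monthly interest)): balance=$824.00 total_interest=$24.00
After 6 (year_end (apply 12% annual interest)): balance=$922.88 total_interest=$122.88
After 7 (withdraw($300)): balance=$622.88 total_interest=$122.88
After 8 (month_end (apply 3% monthly interest)): balance=$641.56 total_interest=$141.56
After 9 (deposit($100)): balance=$741.56 total_interest=$141.56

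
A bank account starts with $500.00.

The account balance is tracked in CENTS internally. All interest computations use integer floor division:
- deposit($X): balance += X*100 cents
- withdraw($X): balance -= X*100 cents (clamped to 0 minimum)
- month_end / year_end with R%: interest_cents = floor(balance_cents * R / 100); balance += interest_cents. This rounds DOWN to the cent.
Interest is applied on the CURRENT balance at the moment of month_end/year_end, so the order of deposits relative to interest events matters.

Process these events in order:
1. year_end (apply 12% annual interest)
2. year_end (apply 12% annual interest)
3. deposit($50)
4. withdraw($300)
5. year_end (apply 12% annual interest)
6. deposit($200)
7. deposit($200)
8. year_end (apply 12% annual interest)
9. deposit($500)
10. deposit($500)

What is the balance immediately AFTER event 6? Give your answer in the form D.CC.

After 1 (year_end (apply 12% annual interest)): balance=$560.00 total_interest=$60.00
After 2 (year_end (apply 12% annual interest)): balance=$627.20 total_interest=$127.20
After 3 (deposit($50)): balance=$677.20 total_interest=$127.20
After 4 (withdraw($300)): balance=$377.20 total_interest=$127.20
After 5 (year_end (apply 12% annual interest)): balance=$422.46 total_interest=$172.46
After 6 (deposit($200)): balance=$622.46 total_interest=$172.46

Answer: 622.46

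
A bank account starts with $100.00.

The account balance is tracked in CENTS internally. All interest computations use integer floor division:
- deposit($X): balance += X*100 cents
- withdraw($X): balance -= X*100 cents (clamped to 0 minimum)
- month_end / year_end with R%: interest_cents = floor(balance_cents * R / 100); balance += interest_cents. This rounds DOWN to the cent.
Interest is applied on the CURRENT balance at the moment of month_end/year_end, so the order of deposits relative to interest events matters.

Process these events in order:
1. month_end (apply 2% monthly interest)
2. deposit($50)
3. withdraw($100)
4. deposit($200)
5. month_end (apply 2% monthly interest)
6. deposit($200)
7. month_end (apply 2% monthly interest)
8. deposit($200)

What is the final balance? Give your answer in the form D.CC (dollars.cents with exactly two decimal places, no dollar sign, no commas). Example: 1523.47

After 1 (month_end (apply 2% monthly interest)): balance=$102.00 total_interest=$2.00
After 2 (deposit($50)): balance=$152.00 total_interest=$2.00
After 3 (withdraw($100)): balance=$52.00 total_interest=$2.00
After 4 (deposit($200)): balance=$252.00 total_interest=$2.00
After 5 (month_end (apply 2% monthly interest)): balance=$257.04 total_interest=$7.04
After 6 (deposit($200)): balance=$457.04 total_interest=$7.04
After 7 (month_end (apply 2% monthly interest)): balance=$466.18 total_interest=$16.18
After 8 (deposit($200)): balance=$666.18 total_interest=$16.18

Answer: 666.18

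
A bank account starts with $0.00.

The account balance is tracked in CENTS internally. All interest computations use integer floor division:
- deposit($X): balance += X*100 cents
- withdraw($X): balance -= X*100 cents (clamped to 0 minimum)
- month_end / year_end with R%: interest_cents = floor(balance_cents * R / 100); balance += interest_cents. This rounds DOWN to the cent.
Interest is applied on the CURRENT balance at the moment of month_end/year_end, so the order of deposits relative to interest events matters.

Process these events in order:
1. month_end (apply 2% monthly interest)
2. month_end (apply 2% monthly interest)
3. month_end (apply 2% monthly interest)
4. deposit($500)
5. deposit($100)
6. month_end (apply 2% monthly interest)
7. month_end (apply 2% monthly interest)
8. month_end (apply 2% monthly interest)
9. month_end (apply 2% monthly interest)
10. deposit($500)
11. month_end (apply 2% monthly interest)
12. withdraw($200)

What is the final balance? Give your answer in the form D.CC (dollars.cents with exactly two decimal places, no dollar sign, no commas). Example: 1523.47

After 1 (month_end (apply 2% monthly interest)): balance=$0.00 total_interest=$0.00
After 2 (month_end (apply 2% monthly interest)): balance=$0.00 total_interest=$0.00
After 3 (month_end (apply 2% monthly interest)): balance=$0.00 total_interest=$0.00
After 4 (deposit($500)): balance=$500.00 total_interest=$0.00
After 5 (deposit($100)): balance=$600.00 total_interest=$0.00
After 6 (month_end (apply 2% monthly interest)): balance=$612.00 total_interest=$12.00
After 7 (month_end (apply 2% monthly interest)): balance=$624.24 total_interest=$24.24
After 8 (month_end (apply 2% monthly interest)): balance=$636.72 total_interest=$36.72
After 9 (month_end (apply 2% monthly interest)): balance=$649.45 total_interest=$49.45
After 10 (deposit($500)): balance=$1149.45 total_interest=$49.45
After 11 (month_end (apply 2% monthly interest)): balance=$1172.43 total_interest=$72.43
After 12 (withdraw($200)): balance=$972.43 total_interest=$72.43

Answer: 972.43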